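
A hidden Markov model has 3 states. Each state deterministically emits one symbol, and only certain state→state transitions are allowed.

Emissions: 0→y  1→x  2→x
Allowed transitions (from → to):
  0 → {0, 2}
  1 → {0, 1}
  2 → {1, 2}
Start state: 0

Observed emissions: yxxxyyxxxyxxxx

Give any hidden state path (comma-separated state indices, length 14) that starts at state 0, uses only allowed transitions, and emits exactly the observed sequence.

0,2,2,1,0,0,2,2,1,0,2,2,1,1

  pos 0: y in {0}, choose 0; start
  pos 1: x in {1,2}, choose 2; 0->2 ok
  pos 2: x in {1,2}, choose 2; 2->2 ok
  pos 3: x in {1,2}, choose 1; 2->1 ok
  pos 4: y in {0}, choose 0; 1->0 ok
  pos 5: y in {0}, choose 0; 0->0 ok
  pos 6: x in {1,2}, choose 2; 0->2 ok
  pos 7: x in {1,2}, choose 2; 2->2 ok
  pos 8: x in {1,2}, choose 1; 2->1 ok
  pos 9: y in {0}, choose 0; 1->0 ok
  pos 10: x in {1,2}, choose 2; 0->2 ok
  pos 11: x in {1,2}, choose 2; 2->2 ok
  pos 12: x in {1,2}, choose 1; 2->1 ok
  pos 13: x in {1,2}, choose 1; 1->1 ok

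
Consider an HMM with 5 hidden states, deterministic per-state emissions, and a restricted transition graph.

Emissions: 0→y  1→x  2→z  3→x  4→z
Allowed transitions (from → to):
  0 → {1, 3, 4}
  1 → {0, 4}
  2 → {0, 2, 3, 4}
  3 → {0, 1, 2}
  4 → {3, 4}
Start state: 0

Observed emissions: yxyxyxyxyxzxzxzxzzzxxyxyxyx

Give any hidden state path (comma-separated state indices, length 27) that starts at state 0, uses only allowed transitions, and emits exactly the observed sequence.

0,1,0,1,0,3,0,1,0,1,4,3,2,3,2,3,2,2,4,3,1,0,1,0,1,0,3

  0: obs=y cand={0} pick 0 [start]
  1: obs=x cand={1,3} pick 1 [0->1 ok]
  2: obs=y cand={0} pick 0 [1->0 ok]
  3: obs=x cand={1,3} pick 1 [0->1 ok]
  4: obs=y cand={0} pick 0 [1->0 ok]
  5: obs=x cand={1,3} pick 3 [0->3 ok]
  6: obs=y cand={0} pick 0 [3->0 ok]
  7: obs=x cand={1,3} pick 1 [0->1 ok]
  8: obs=y cand={0} pick 0 [1->0 ok]
  9: obs=x cand={1,3} pick 1 [0->1 ok]
  10: obs=z cand={2,4} pick 4 [1->4 ok]
  11: obs=x cand={1,3} pick 3 [4->3 ok]
  12: obs=z cand={2,4} pick 2 [3->2 ok]
  13: obs=x cand={1,3} pick 3 [2->3 ok]
  14: obs=z cand={2,4} pick 2 [3->2 ok]
  15: obs=x cand={1,3} pick 3 [2->3 ok]
  16: obs=z cand={2,4} pick 2 [3->2 ok]
  17: obs=z cand={2,4} pick 2 [2->2 ok]
  18: obs=z cand={2,4} pick 4 [2->4 ok]
  19: obs=x cand={1,3} pick 3 [4->3 ok]
  20: obs=x cand={1,3} pick 1 [3->1 ok]
  21: obs=y cand={0} pick 0 [1->0 ok]
  22: obs=x cand={1,3} pick 1 [0->1 ok]
  23: obs=y cand={0} pick 0 [1->0 ok]
  24: obs=x cand={1,3} pick 1 [0->1 ok]
  25: obs=y cand={0} pick 0 [1->0 ok]
  26: obs=x cand={1,3} pick 3 [0->3 ok]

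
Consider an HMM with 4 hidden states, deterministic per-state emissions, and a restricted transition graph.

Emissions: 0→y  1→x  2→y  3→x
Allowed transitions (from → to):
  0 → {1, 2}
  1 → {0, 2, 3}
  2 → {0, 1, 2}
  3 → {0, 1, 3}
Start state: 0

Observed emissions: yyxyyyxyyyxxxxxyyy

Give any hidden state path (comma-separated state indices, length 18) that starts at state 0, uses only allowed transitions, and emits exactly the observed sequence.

  [0] y  {0,2}  => 0  start
  [1] y  {0,2}  => 2  0->2 ok
  [2] x  {1,3}  => 1  2->1 ok
  [3] y  {0,2}  => 2  1->2 ok
  [4] y  {0,2}  => 2  2->2 ok
  [5] y  {0,2}  => 2  2->2 ok
  [6] x  {1,3}  => 1  2->1 ok
  [7] y  {0,2}  => 0  1->0 ok
  [8] y  {0,2}  => 2  0->2 ok
  [9] y  {0,2}  => 0  2->0 ok
  [10] x  {1,3}  => 1  0->1 ok
  [11] x  {1,3}  => 3  1->3 ok
  [12] x  {1,3}  => 1  3->1 ok
  [13] x  {1,3}  => 3  1->3 ok
  [14] x  {1,3}  => 1  3->1 ok
  [15] y  {0,2}  => 0  1->0 ok
  [16] y  {0,2}  => 2  0->2 ok
  [17] y  {0,2}  => 2  2->2 ok

0,2,1,2,2,2,1,0,2,0,1,3,1,3,1,0,2,2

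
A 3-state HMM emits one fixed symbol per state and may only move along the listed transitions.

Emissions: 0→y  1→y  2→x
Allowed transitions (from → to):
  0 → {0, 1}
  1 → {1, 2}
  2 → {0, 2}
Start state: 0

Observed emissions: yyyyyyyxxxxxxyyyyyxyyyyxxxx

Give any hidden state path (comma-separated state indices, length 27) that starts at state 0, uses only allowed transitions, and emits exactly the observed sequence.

  t0 'y' -> {0,1}, take 0 (start)
  t1 'y' -> {0,1}, take 0 (0->0 ok)
  t2 'y' -> {0,1}, take 1 (0->1 ok)
  t3 'y' -> {0,1}, take 1 (1->1 ok)
  t4 'y' -> {0,1}, take 1 (1->1 ok)
  t5 'y' -> {0,1}, take 1 (1->1 ok)
  t6 'y' -> {0,1}, take 1 (1->1 ok)
  t7 'x' -> {2}, take 2 (1->2 ok)
  t8 'x' -> {2}, take 2 (2->2 ok)
  t9 'x' -> {2}, take 2 (2->2 ok)
  t10 'x' -> {2}, take 2 (2->2 ok)
  t11 'x' -> {2}, take 2 (2->2 ok)
  t12 'x' -> {2}, take 2 (2->2 ok)
  t13 'y' -> {0,1}, take 0 (2->0 ok)
  t14 'y' -> {0,1}, take 0 (0->0 ok)
  t15 'y' -> {0,1}, take 0 (0->0 ok)
  t16 'y' -> {0,1}, take 0 (0->0 ok)
  t17 'y' -> {0,1}, take 1 (0->1 ok)
  t18 'x' -> {2}, take 2 (1->2 ok)
  t19 'y' -> {0,1}, take 0 (2->0 ok)
  t20 'y' -> {0,1}, take 0 (0->0 ok)
  t21 'y' -> {0,1}, take 0 (0->0 ok)
  t22 'y' -> {0,1}, take 1 (0->1 ok)
  t23 'x' -> {2}, take 2 (1->2 ok)
  t24 'x' -> {2}, take 2 (2->2 ok)
  t25 'x' -> {2}, take 2 (2->2 ok)
  t26 'x' -> {2}, take 2 (2->2 ok)

0,0,1,1,1,1,1,2,2,2,2,2,2,0,0,0,0,1,2,0,0,0,1,2,2,2,2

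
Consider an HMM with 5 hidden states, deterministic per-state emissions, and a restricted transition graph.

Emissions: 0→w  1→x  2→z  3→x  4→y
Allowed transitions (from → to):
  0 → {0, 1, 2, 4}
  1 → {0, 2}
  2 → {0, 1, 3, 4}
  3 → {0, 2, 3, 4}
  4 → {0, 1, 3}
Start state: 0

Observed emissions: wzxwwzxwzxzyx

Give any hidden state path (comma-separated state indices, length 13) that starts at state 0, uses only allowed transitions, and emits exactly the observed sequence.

  [0] w  {0}  => 0  start
  [1] z  {2}  => 2  0->2 ok
  [2] x  {1,3}  => 1  2->1 ok
  [3] w  {0}  => 0  1->0 ok
  [4] w  {0}  => 0  0->0 ok
  [5] z  {2}  => 2  0->2 ok
  [6] x  {1,3}  => 3  2->3 ok
  [7] w  {0}  => 0  3->0 ok
  [8] z  {2}  => 2  0->2 ok
  [9] x  {1,3}  => 3  2->3 ok
  [10] z  {2}  => 2  3->2 ok
  [11] y  {4}  => 4  2->4 ok
  [12] x  {1,3}  => 3  4->3 ok

0,2,1,0,0,2,3,0,2,3,2,4,3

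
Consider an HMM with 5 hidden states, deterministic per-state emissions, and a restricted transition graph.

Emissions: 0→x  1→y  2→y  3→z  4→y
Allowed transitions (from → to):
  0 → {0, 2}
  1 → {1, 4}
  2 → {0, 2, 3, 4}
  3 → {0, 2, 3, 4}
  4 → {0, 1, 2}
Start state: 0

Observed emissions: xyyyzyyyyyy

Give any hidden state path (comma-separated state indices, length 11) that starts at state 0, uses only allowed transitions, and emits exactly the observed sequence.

  [0] x  {0}  => 0  start
  [1] y  {1,2,4}  => 2  0->2 ok
  [2] y  {1,2,4}  => 2  2->2 ok
  [3] y  {1,2,4}  => 2  2->2 ok
  [4] z  {3}  => 3  2->3 ok
  [5] y  {1,2,4}  => 4  3->4 ok
  [6] y  {1,2,4}  => 1  4->1 ok
  [7] y  {1,2,4}  => 1  1->1 ok
  [8] y  {1,2,4}  => 1  1->1 ok
  [9] y  {1,2,4}  => 4  1->4 ok
  [10] y  {1,2,4}  => 2  4->2 ok

0,2,2,2,3,4,1,1,1,4,2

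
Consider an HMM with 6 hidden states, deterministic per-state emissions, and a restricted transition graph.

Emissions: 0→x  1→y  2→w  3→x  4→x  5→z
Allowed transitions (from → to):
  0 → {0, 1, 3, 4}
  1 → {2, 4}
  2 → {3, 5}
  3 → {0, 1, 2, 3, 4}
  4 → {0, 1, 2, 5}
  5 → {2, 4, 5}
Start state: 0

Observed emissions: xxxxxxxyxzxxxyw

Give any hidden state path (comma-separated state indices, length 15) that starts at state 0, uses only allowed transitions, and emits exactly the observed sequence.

  0: obs=x cand={0,3,4} pick 0 [start]
  1: obs=x cand={0,3,4} pick 0 [0->0 ok]
  2: obs=x cand={0,3,4} pick 3 [0->3 ok]
  3: obs=x cand={0,3,4} pick 3 [3->3 ok]
  4: obs=x cand={0,3,4} pick 3 [3->3 ok]
  5: obs=x cand={0,3,4} pick 4 [3->4 ok]
  6: obs=x cand={0,3,4} pick 0 [4->0 ok]
  7: obs=y cand={1} pick 1 [0->1 ok]
  8: obs=x cand={0,3,4} pick 4 [1->4 ok]
  9: obs=z cand={5} pick 5 [4->5 ok]
  10: obs=x cand={0,3,4} pick 4 [5->4 ok]
  11: obs=x cand={0,3,4} pick 0 [4->0 ok]
  12: obs=x cand={0,3,4} pick 0 [0->0 ok]
  13: obs=y cand={1} pick 1 [0->1 ok]
  14: obs=w cand={2} pick 2 [1->2 ok]

0,0,3,3,3,4,0,1,4,5,4,0,0,1,2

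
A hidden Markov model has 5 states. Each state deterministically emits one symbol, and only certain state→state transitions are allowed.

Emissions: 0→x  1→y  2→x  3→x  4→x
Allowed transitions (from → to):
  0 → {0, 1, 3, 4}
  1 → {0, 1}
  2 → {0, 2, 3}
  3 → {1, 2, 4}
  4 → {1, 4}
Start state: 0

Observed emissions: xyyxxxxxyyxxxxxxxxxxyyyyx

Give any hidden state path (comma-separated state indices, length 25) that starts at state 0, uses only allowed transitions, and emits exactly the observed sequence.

  t0 'x' -> {0,2,3,4}, take 0 (start)
  t1 'y' -> {1}, take 1 (0->1 ok)
  t2 'y' -> {1}, take 1 (1->1 ok)
  t3 'x' -> {0,2,3,4}, take 0 (1->0 ok)
  t4 'x' -> {0,2,3,4}, take 3 (0->3 ok)
  t5 'x' -> {0,2,3,4}, take 2 (3->2 ok)
  t6 'x' -> {0,2,3,4}, take 2 (2->2 ok)
  t7 'x' -> {0,2,3,4}, take 3 (2->3 ok)
  t8 'y' -> {1}, take 1 (3->1 ok)
  t9 'y' -> {1}, take 1 (1->1 ok)
  t10 'x' -> {0,2,3,4}, take 0 (1->0 ok)
  t11 'x' -> {0,2,3,4}, take 0 (0->0 ok)
  t12 'x' -> {0,2,3,4}, take 0 (0->0 ok)
  t13 'x' -> {0,2,3,4}, take 0 (0->0 ok)
  t14 'x' -> {0,2,3,4}, take 0 (0->0 ok)
  t15 'x' -> {0,2,3,4}, take 3 (0->3 ok)
  t16 'x' -> {0,2,3,4}, take 2 (3->2 ok)
  t17 'x' -> {0,2,3,4}, take 2 (2->2 ok)
  t18 'x' -> {0,2,3,4}, take 0 (2->0 ok)
  t19 'x' -> {0,2,3,4}, take 4 (0->4 ok)
  t20 'y' -> {1}, take 1 (4->1 ok)
  t21 'y' -> {1}, take 1 (1->1 ok)
  t22 'y' -> {1}, take 1 (1->1 ok)
  t23 'y' -> {1}, take 1 (1->1 ok)
  t24 'x' -> {0,2,3,4}, take 0 (1->0 ok)

0,1,1,0,3,2,2,3,1,1,0,0,0,0,0,3,2,2,0,4,1,1,1,1,0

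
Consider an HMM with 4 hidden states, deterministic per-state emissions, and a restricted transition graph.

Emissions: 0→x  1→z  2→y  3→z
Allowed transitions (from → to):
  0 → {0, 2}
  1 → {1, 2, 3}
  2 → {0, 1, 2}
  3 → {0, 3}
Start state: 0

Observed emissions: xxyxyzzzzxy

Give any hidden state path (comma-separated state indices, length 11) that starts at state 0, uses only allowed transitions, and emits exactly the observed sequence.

0,0,2,0,2,1,1,1,3,0,2

  t0 'x' -> {0}, take 0 (start)
  t1 'x' -> {0}, take 0 (0->0 ok)
  t2 'y' -> {2}, take 2 (0->2 ok)
  t3 'x' -> {0}, take 0 (2->0 ok)
  t4 'y' -> {2}, take 2 (0->2 ok)
  t5 'z' -> {1,3}, take 1 (2->1 ok)
  t6 'z' -> {1,3}, take 1 (1->1 ok)
  t7 'z' -> {1,3}, take 1 (1->1 ok)
  t8 'z' -> {1,3}, take 3 (1->3 ok)
  t9 'x' -> {0}, take 0 (3->0 ok)
  t10 'y' -> {2}, take 2 (0->2 ok)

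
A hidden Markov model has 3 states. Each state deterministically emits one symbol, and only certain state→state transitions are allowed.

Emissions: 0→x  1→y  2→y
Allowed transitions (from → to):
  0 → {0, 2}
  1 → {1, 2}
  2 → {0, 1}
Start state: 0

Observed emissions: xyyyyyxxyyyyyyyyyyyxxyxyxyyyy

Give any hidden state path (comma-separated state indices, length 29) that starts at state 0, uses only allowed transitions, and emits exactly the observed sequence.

  t0 'x' -> {0}, take 0 (start)
  t1 'y' -> {1,2}, take 2 (0->2 ok)
  t2 'y' -> {1,2}, take 1 (2->1 ok)
  t3 'y' -> {1,2}, take 2 (1->2 ok)
  t4 'y' -> {1,2}, take 1 (2->1 ok)
  t5 'y' -> {1,2}, take 2 (1->2 ok)
  t6 'x' -> {0}, take 0 (2->0 ok)
  t7 'x' -> {0}, take 0 (0->0 ok)
  t8 'y' -> {1,2}, take 2 (0->2 ok)
  t9 'y' -> {1,2}, take 1 (2->1 ok)
  t10 'y' -> {1,2}, take 1 (1->1 ok)
  t11 'y' -> {1,2}, take 2 (1->2 ok)
  t12 'y' -> {1,2}, take 1 (2->1 ok)
  t13 'y' -> {1,2}, take 1 (1->1 ok)
  t14 'y' -> {1,2}, take 2 (1->2 ok)
  t15 'y' -> {1,2}, take 1 (2->1 ok)
  t16 'y' -> {1,2}, take 1 (1->1 ok)
  t17 'y' -> {1,2}, take 1 (1->1 ok)
  t18 'y' -> {1,2}, take 2 (1->2 ok)
  t19 'x' -> {0}, take 0 (2->0 ok)
  t20 'x' -> {0}, take 0 (0->0 ok)
  t21 'y' -> {1,2}, take 2 (0->2 ok)
  t22 'x' -> {0}, take 0 (2->0 ok)
  t23 'y' -> {1,2}, take 2 (0->2 ok)
  t24 'x' -> {0}, take 0 (2->0 ok)
  t25 'y' -> {1,2}, take 2 (0->2 ok)
  t26 'y' -> {1,2}, take 1 (2->1 ok)
  t27 'y' -> {1,2}, take 1 (1->1 ok)
  t28 'y' -> {1,2}, take 2 (1->2 ok)

0,2,1,2,1,2,0,0,2,1,1,2,1,1,2,1,1,1,2,0,0,2,0,2,0,2,1,1,2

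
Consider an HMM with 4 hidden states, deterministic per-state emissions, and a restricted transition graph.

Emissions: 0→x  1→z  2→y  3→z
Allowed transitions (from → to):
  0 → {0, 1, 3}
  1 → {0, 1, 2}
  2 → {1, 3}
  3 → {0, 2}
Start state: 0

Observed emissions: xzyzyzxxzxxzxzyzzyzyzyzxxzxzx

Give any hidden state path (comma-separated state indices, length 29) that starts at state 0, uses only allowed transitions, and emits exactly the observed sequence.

0,3,2,1,2,1,0,0,3,0,0,3,0,3,2,1,1,2,1,2,1,2,3,0,0,3,0,1,0

  [0] x  {0}  => 0  start
  [1] z  {1,3}  => 3  0->3 ok
  [2] y  {2}  => 2  3->2 ok
  [3] z  {1,3}  => 1  2->1 ok
  [4] y  {2}  => 2  1->2 ok
  [5] z  {1,3}  => 1  2->1 ok
  [6] x  {0}  => 0  1->0 ok
  [7] x  {0}  => 0  0->0 ok
  [8] z  {1,3}  => 3  0->3 ok
  [9] x  {0}  => 0  3->0 ok
  [10] x  {0}  => 0  0->0 ok
  [11] z  {1,3}  => 3  0->3 ok
  [12] x  {0}  => 0  3->0 ok
  [13] z  {1,3}  => 3  0->3 ok
  [14] y  {2}  => 2  3->2 ok
  [15] z  {1,3}  => 1  2->1 ok
  [16] z  {1,3}  => 1  1->1 ok
  [17] y  {2}  => 2  1->2 ok
  [18] z  {1,3}  => 1  2->1 ok
  [19] y  {2}  => 2  1->2 ok
  [20] z  {1,3}  => 1  2->1 ok
  [21] y  {2}  => 2  1->2 ok
  [22] z  {1,3}  => 3  2->3 ok
  [23] x  {0}  => 0  3->0 ok
  [24] x  {0}  => 0  0->0 ok
  [25] z  {1,3}  => 3  0->3 ok
  [26] x  {0}  => 0  3->0 ok
  [27] z  {1,3}  => 1  0->1 ok
  [28] x  {0}  => 0  1->0 ok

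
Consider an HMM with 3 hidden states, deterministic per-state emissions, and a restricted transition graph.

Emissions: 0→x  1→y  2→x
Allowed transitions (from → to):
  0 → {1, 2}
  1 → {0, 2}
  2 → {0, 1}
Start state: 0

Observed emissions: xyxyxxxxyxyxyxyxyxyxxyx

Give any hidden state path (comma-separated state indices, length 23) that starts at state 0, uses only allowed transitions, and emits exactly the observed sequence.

  0: obs=x cand={0,2} pick 0 [start]
  1: obs=y cand={1} pick 1 [0->1 ok]
  2: obs=x cand={0,2} pick 0 [1->0 ok]
  3: obs=y cand={1} pick 1 [0->1 ok]
  4: obs=x cand={0,2} pick 0 [1->0 ok]
  5: obs=x cand={0,2} pick 2 [0->2 ok]
  6: obs=x cand={0,2} pick 0 [2->0 ok]
  7: obs=x cand={0,2} pick 2 [0->2 ok]
  8: obs=y cand={1} pick 1 [2->1 ok]
  9: obs=x cand={0,2} pick 0 [1->0 ok]
  10: obs=y cand={1} pick 1 [0->1 ok]
  11: obs=x cand={0,2} pick 0 [1->0 ok]
  12: obs=y cand={1} pick 1 [0->1 ok]
  13: obs=x cand={0,2} pick 0 [1->0 ok]
  14: obs=y cand={1} pick 1 [0->1 ok]
  15: obs=x cand={0,2} pick 2 [1->2 ok]
  16: obs=y cand={1} pick 1 [2->1 ok]
  17: obs=x cand={0,2} pick 2 [1->2 ok]
  18: obs=y cand={1} pick 1 [2->1 ok]
  19: obs=x cand={0,2} pick 2 [1->2 ok]
  20: obs=x cand={0,2} pick 0 [2->0 ok]
  21: obs=y cand={1} pick 1 [0->1 ok]
  22: obs=x cand={0,2} pick 0 [1->0 ok]

0,1,0,1,0,2,0,2,1,0,1,0,1,0,1,2,1,2,1,2,0,1,0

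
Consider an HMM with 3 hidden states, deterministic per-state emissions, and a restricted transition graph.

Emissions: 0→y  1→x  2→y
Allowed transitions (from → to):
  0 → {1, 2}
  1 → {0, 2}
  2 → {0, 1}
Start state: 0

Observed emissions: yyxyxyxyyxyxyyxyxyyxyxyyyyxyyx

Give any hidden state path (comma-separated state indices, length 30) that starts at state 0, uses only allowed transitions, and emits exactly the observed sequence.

0,2,1,2,1,2,1,2,0,1,0,1,2,0,1,0,1,0,2,1,2,1,2,0,2,0,1,0,2,1

  t0 'y' -> {0,2}, take 0 (start)
  t1 'y' -> {0,2}, take 2 (0->2 ok)
  t2 'x' -> {1}, take 1 (2->1 ok)
  t3 'y' -> {0,2}, take 2 (1->2 ok)
  t4 'x' -> {1}, take 1 (2->1 ok)
  t5 'y' -> {0,2}, take 2 (1->2 ok)
  t6 'x' -> {1}, take 1 (2->1 ok)
  t7 'y' -> {0,2}, take 2 (1->2 ok)
  t8 'y' -> {0,2}, take 0 (2->0 ok)
  t9 'x' -> {1}, take 1 (0->1 ok)
  t10 'y' -> {0,2}, take 0 (1->0 ok)
  t11 'x' -> {1}, take 1 (0->1 ok)
  t12 'y' -> {0,2}, take 2 (1->2 ok)
  t13 'y' -> {0,2}, take 0 (2->0 ok)
  t14 'x' -> {1}, take 1 (0->1 ok)
  t15 'y' -> {0,2}, take 0 (1->0 ok)
  t16 'x' -> {1}, take 1 (0->1 ok)
  t17 'y' -> {0,2}, take 0 (1->0 ok)
  t18 'y' -> {0,2}, take 2 (0->2 ok)
  t19 'x' -> {1}, take 1 (2->1 ok)
  t20 'y' -> {0,2}, take 2 (1->2 ok)
  t21 'x' -> {1}, take 1 (2->1 ok)
  t22 'y' -> {0,2}, take 2 (1->2 ok)
  t23 'y' -> {0,2}, take 0 (2->0 ok)
  t24 'y' -> {0,2}, take 2 (0->2 ok)
  t25 'y' -> {0,2}, take 0 (2->0 ok)
  t26 'x' -> {1}, take 1 (0->1 ok)
  t27 'y' -> {0,2}, take 0 (1->0 ok)
  t28 'y' -> {0,2}, take 2 (0->2 ok)
  t29 'x' -> {1}, take 1 (2->1 ok)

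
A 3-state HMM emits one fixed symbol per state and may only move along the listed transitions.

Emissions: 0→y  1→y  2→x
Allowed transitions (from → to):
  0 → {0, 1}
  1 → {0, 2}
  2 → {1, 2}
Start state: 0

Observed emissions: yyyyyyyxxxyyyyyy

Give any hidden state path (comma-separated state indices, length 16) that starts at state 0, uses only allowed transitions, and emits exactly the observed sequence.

0,1,0,0,0,0,1,2,2,2,1,0,1,0,0,1

  0: obs=y cand={0,1} pick 0 [start]
  1: obs=y cand={0,1} pick 1 [0->1 ok]
  2: obs=y cand={0,1} pick 0 [1->0 ok]
  3: obs=y cand={0,1} pick 0 [0->0 ok]
  4: obs=y cand={0,1} pick 0 [0->0 ok]
  5: obs=y cand={0,1} pick 0 [0->0 ok]
  6: obs=y cand={0,1} pick 1 [0->1 ok]
  7: obs=x cand={2} pick 2 [1->2 ok]
  8: obs=x cand={2} pick 2 [2->2 ok]
  9: obs=x cand={2} pick 2 [2->2 ok]
  10: obs=y cand={0,1} pick 1 [2->1 ok]
  11: obs=y cand={0,1} pick 0 [1->0 ok]
  12: obs=y cand={0,1} pick 1 [0->1 ok]
  13: obs=y cand={0,1} pick 0 [1->0 ok]
  14: obs=y cand={0,1} pick 0 [0->0 ok]
  15: obs=y cand={0,1} pick 1 [0->1 ok]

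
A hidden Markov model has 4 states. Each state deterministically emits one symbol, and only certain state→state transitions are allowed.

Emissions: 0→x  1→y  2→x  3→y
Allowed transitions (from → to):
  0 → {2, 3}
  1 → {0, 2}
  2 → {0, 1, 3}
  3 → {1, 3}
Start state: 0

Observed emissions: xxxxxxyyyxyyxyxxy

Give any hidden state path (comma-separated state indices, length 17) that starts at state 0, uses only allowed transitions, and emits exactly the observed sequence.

  [0] x  {0,2}  => 0  start
  [1] x  {0,2}  => 2  0->2 ok
  [2] x  {0,2}  => 0  2->0 ok
  [3] x  {0,2}  => 2  0->2 ok
  [4] x  {0,2}  => 0  2->0 ok
  [5] x  {0,2}  => 2  0->2 ok
  [6] y  {1,3}  => 3  2->3 ok
  [7] y  {1,3}  => 3  3->3 ok
  [8] y  {1,3}  => 1  3->1 ok
  [9] x  {0,2}  => 0  1->0 ok
  [10] y  {1,3}  => 3  0->3 ok
  [11] y  {1,3}  => 1  3->1 ok
  [12] x  {0,2}  => 2  1->2 ok
  [13] y  {1,3}  => 1  2->1 ok
  [14] x  {0,2}  => 0  1->0 ok
  [15] x  {0,2}  => 2  0->2 ok
  [16] y  {1,3}  => 1  2->1 ok

0,2,0,2,0,2,3,3,1,0,3,1,2,1,0,2,1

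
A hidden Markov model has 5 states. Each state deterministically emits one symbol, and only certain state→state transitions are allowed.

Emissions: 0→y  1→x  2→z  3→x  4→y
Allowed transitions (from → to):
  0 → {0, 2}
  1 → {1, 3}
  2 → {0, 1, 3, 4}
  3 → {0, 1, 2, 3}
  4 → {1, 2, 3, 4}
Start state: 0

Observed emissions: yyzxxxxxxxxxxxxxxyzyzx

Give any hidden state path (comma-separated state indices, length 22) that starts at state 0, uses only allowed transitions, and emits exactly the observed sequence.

0,0,2,1,1,1,3,1,3,1,3,1,1,3,3,1,3,0,2,0,2,3

  pos 0: y in {0,4}, choose 0; start
  pos 1: y in {0,4}, choose 0; 0->0 ok
  pos 2: z in {2}, choose 2; 0->2 ok
  pos 3: x in {1,3}, choose 1; 2->1 ok
  pos 4: x in {1,3}, choose 1; 1->1 ok
  pos 5: x in {1,3}, choose 1; 1->1 ok
  pos 6: x in {1,3}, choose 3; 1->3 ok
  pos 7: x in {1,3}, choose 1; 3->1 ok
  pos 8: x in {1,3}, choose 3; 1->3 ok
  pos 9: x in {1,3}, choose 1; 3->1 ok
  pos 10: x in {1,3}, choose 3; 1->3 ok
  pos 11: x in {1,3}, choose 1; 3->1 ok
  pos 12: x in {1,3}, choose 1; 1->1 ok
  pos 13: x in {1,3}, choose 3; 1->3 ok
  pos 14: x in {1,3}, choose 3; 3->3 ok
  pos 15: x in {1,3}, choose 1; 3->1 ok
  pos 16: x in {1,3}, choose 3; 1->3 ok
  pos 17: y in {0,4}, choose 0; 3->0 ok
  pos 18: z in {2}, choose 2; 0->2 ok
  pos 19: y in {0,4}, choose 0; 2->0 ok
  pos 20: z in {2}, choose 2; 0->2 ok
  pos 21: x in {1,3}, choose 3; 2->3 ok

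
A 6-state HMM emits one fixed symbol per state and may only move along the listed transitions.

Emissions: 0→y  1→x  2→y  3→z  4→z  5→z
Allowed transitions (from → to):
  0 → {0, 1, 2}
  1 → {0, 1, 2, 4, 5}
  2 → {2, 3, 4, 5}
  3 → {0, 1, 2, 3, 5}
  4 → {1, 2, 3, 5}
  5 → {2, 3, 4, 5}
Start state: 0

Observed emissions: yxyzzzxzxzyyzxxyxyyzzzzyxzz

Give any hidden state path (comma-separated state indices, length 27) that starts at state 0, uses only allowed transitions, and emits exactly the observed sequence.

  pos 0: y in {0,2}, choose 0; start
  pos 1: x in {1}, choose 1; 0->1 ok
  pos 2: y in {0,2}, choose 2; 1->2 ok
  pos 3: z in {3,4,5}, choose 3; 2->3 ok
  pos 4: z in {3,4,5}, choose 3; 3->3 ok
  pos 5: z in {3,4,5}, choose 3; 3->3 ok
  pos 6: x in {1}, choose 1; 3->1 ok
  pos 7: z in {3,4,5}, choose 4; 1->4 ok
  pos 8: x in {1}, choose 1; 4->1 ok
  pos 9: z in {3,4,5}, choose 5; 1->5 ok
  pos 10: y in {0,2}, choose 2; 5->2 ok
  pos 11: y in {0,2}, choose 2; 2->2 ok
  pos 12: z in {3,4,5}, choose 3; 2->3 ok
  pos 13: x in {1}, choose 1; 3->1 ok
  pos 14: x in {1}, choose 1; 1->1 ok
  pos 15: y in {0,2}, choose 0; 1->0 ok
  pos 16: x in {1}, choose 1; 0->1 ok
  pos 17: y in {0,2}, choose 0; 1->0 ok
  pos 18: y in {0,2}, choose 2; 0->2 ok
  pos 19: z in {3,4,5}, choose 5; 2->5 ok
  pos 20: z in {3,4,5}, choose 4; 5->4 ok
  pos 21: z in {3,4,5}, choose 3; 4->3 ok
  pos 22: z in {3,4,5}, choose 3; 3->3 ok
  pos 23: y in {0,2}, choose 0; 3->0 ok
  pos 24: x in {1}, choose 1; 0->1 ok
  pos 25: z in {3,4,5}, choose 4; 1->4 ok
  pos 26: z in {3,4,5}, choose 3; 4->3 ok

0,1,2,3,3,3,1,4,1,5,2,2,3,1,1,0,1,0,2,5,4,3,3,0,1,4,3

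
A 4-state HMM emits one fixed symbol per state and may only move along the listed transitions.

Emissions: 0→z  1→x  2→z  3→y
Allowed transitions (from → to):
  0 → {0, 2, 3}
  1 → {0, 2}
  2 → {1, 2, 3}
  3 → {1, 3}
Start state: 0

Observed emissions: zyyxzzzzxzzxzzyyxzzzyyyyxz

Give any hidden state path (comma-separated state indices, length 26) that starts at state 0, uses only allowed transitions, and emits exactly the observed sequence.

0,3,3,1,0,0,2,2,1,0,2,1,2,2,3,3,1,2,2,2,3,3,3,3,1,2

  [0] z  {0,2}  => 0  start
  [1] y  {3}  => 3  0->3 ok
  [2] y  {3}  => 3  3->3 ok
  [3] x  {1}  => 1  3->1 ok
  [4] z  {0,2}  => 0  1->0 ok
  [5] z  {0,2}  => 0  0->0 ok
  [6] z  {0,2}  => 2  0->2 ok
  [7] z  {0,2}  => 2  2->2 ok
  [8] x  {1}  => 1  2->1 ok
  [9] z  {0,2}  => 0  1->0 ok
  [10] z  {0,2}  => 2  0->2 ok
  [11] x  {1}  => 1  2->1 ok
  [12] z  {0,2}  => 2  1->2 ok
  [13] z  {0,2}  => 2  2->2 ok
  [14] y  {3}  => 3  2->3 ok
  [15] y  {3}  => 3  3->3 ok
  [16] x  {1}  => 1  3->1 ok
  [17] z  {0,2}  => 2  1->2 ok
  [18] z  {0,2}  => 2  2->2 ok
  [19] z  {0,2}  => 2  2->2 ok
  [20] y  {3}  => 3  2->3 ok
  [21] y  {3}  => 3  3->3 ok
  [22] y  {3}  => 3  3->3 ok
  [23] y  {3}  => 3  3->3 ok
  [24] x  {1}  => 1  3->1 ok
  [25] z  {0,2}  => 2  1->2 ok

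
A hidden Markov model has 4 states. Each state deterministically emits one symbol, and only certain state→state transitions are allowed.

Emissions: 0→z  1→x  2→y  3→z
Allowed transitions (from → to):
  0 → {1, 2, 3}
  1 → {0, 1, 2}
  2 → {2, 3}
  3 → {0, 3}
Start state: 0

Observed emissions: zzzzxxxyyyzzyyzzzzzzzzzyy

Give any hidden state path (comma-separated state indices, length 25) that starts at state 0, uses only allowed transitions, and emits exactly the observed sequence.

0,3,3,0,1,1,1,2,2,2,3,0,2,2,3,0,3,0,3,3,3,3,0,2,2

  t0 'z' -> {0,3}, take 0 (start)
  t1 'z' -> {0,3}, take 3 (0->3 ok)
  t2 'z' -> {0,3}, take 3 (3->3 ok)
  t3 'z' -> {0,3}, take 0 (3->0 ok)
  t4 'x' -> {1}, take 1 (0->1 ok)
  t5 'x' -> {1}, take 1 (1->1 ok)
  t6 'x' -> {1}, take 1 (1->1 ok)
  t7 'y' -> {2}, take 2 (1->2 ok)
  t8 'y' -> {2}, take 2 (2->2 ok)
  t9 'y' -> {2}, take 2 (2->2 ok)
  t10 'z' -> {0,3}, take 3 (2->3 ok)
  t11 'z' -> {0,3}, take 0 (3->0 ok)
  t12 'y' -> {2}, take 2 (0->2 ok)
  t13 'y' -> {2}, take 2 (2->2 ok)
  t14 'z' -> {0,3}, take 3 (2->3 ok)
  t15 'z' -> {0,3}, take 0 (3->0 ok)
  t16 'z' -> {0,3}, take 3 (0->3 ok)
  t17 'z' -> {0,3}, take 0 (3->0 ok)
  t18 'z' -> {0,3}, take 3 (0->3 ok)
  t19 'z' -> {0,3}, take 3 (3->3 ok)
  t20 'z' -> {0,3}, take 3 (3->3 ok)
  t21 'z' -> {0,3}, take 3 (3->3 ok)
  t22 'z' -> {0,3}, take 0 (3->0 ok)
  t23 'y' -> {2}, take 2 (0->2 ok)
  t24 'y' -> {2}, take 2 (2->2 ok)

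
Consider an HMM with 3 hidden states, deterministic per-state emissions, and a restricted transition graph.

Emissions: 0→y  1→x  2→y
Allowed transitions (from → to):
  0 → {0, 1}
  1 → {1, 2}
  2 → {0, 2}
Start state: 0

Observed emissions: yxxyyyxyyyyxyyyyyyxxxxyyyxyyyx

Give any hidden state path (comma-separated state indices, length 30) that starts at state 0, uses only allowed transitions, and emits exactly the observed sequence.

0,1,1,2,2,0,1,2,0,0,0,1,2,2,2,2,2,0,1,1,1,1,2,0,0,1,2,0,0,1

  pos 0: y in {0,2}, choose 0; start
  pos 1: x in {1}, choose 1; 0->1 ok
  pos 2: x in {1}, choose 1; 1->1 ok
  pos 3: y in {0,2}, choose 2; 1->2 ok
  pos 4: y in {0,2}, choose 2; 2->2 ok
  pos 5: y in {0,2}, choose 0; 2->0 ok
  pos 6: x in {1}, choose 1; 0->1 ok
  pos 7: y in {0,2}, choose 2; 1->2 ok
  pos 8: y in {0,2}, choose 0; 2->0 ok
  pos 9: y in {0,2}, choose 0; 0->0 ok
  pos 10: y in {0,2}, choose 0; 0->0 ok
  pos 11: x in {1}, choose 1; 0->1 ok
  pos 12: y in {0,2}, choose 2; 1->2 ok
  pos 13: y in {0,2}, choose 2; 2->2 ok
  pos 14: y in {0,2}, choose 2; 2->2 ok
  pos 15: y in {0,2}, choose 2; 2->2 ok
  pos 16: y in {0,2}, choose 2; 2->2 ok
  pos 17: y in {0,2}, choose 0; 2->0 ok
  pos 18: x in {1}, choose 1; 0->1 ok
  pos 19: x in {1}, choose 1; 1->1 ok
  pos 20: x in {1}, choose 1; 1->1 ok
  pos 21: x in {1}, choose 1; 1->1 ok
  pos 22: y in {0,2}, choose 2; 1->2 ok
  pos 23: y in {0,2}, choose 0; 2->0 ok
  pos 24: y in {0,2}, choose 0; 0->0 ok
  pos 25: x in {1}, choose 1; 0->1 ok
  pos 26: y in {0,2}, choose 2; 1->2 ok
  pos 27: y in {0,2}, choose 0; 2->0 ok
  pos 28: y in {0,2}, choose 0; 0->0 ok
  pos 29: x in {1}, choose 1; 0->1 ok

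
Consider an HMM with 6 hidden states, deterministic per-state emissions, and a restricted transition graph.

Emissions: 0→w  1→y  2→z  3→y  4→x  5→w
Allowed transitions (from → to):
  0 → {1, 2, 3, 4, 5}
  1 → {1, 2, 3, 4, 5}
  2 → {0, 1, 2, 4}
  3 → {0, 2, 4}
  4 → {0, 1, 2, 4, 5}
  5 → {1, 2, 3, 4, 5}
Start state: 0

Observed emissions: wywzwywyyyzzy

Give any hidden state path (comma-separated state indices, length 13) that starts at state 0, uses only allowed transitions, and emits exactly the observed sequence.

  [0] w  {0,5}  => 0  start
  [1] y  {1,3}  => 3  0->3 ok
  [2] w  {0,5}  => 0  3->0 ok
  [3] z  {2}  => 2  0->2 ok
  [4] w  {0,5}  => 0  2->0 ok
  [5] y  {1,3}  => 3  0->3 ok
  [6] w  {0,5}  => 0  3->0 ok
  [7] y  {1,3}  => 1  0->1 ok
  [8] y  {1,3}  => 1  1->1 ok
  [9] y  {1,3}  => 1  1->1 ok
  [10] z  {2}  => 2  1->2 ok
  [11] z  {2}  => 2  2->2 ok
  [12] y  {1,3}  => 1  2->1 ok

0,3,0,2,0,3,0,1,1,1,2,2,1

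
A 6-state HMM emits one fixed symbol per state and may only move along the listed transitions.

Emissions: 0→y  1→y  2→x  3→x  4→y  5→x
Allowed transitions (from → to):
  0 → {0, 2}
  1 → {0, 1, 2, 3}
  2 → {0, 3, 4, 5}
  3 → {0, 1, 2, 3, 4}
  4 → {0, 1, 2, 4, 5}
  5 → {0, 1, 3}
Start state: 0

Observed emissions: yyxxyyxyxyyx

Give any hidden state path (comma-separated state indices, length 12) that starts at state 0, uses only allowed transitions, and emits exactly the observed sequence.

  [0] y  {0,1,4}  => 0  start
  [1] y  {0,1,4}  => 0  0->0 ok
  [2] x  {2,3,5}  => 2  0->2 ok
  [3] x  {2,3,5}  => 3  2->3 ok
  [4] y  {0,1,4}  => 1  3->1 ok
  [5] y  {0,1,4}  => 1  1->1 ok
  [6] x  {2,3,5}  => 2  1->2 ok
  [7] y  {0,1,4}  => 4  2->4 ok
  [8] x  {2,3,5}  => 2  4->2 ok
  [9] y  {0,1,4}  => 4  2->4 ok
  [10] y  {0,1,4}  => 0  4->0 ok
  [11] x  {2,3,5}  => 2  0->2 ok

0,0,2,3,1,1,2,4,2,4,0,2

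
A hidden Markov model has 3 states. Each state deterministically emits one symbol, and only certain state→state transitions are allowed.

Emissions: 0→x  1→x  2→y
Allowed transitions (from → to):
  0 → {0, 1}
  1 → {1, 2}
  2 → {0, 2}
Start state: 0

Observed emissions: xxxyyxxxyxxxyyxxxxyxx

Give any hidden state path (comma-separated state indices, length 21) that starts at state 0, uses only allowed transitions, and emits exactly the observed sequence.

0,0,1,2,2,0,1,1,2,0,1,1,2,2,0,0,1,1,2,0,1

  pos 0: x in {0,1}, choose 0; start
  pos 1: x in {0,1}, choose 0; 0->0 ok
  pos 2: x in {0,1}, choose 1; 0->1 ok
  pos 3: y in {2}, choose 2; 1->2 ok
  pos 4: y in {2}, choose 2; 2->2 ok
  pos 5: x in {0,1}, choose 0; 2->0 ok
  pos 6: x in {0,1}, choose 1; 0->1 ok
  pos 7: x in {0,1}, choose 1; 1->1 ok
  pos 8: y in {2}, choose 2; 1->2 ok
  pos 9: x in {0,1}, choose 0; 2->0 ok
  pos 10: x in {0,1}, choose 1; 0->1 ok
  pos 11: x in {0,1}, choose 1; 1->1 ok
  pos 12: y in {2}, choose 2; 1->2 ok
  pos 13: y in {2}, choose 2; 2->2 ok
  pos 14: x in {0,1}, choose 0; 2->0 ok
  pos 15: x in {0,1}, choose 0; 0->0 ok
  pos 16: x in {0,1}, choose 1; 0->1 ok
  pos 17: x in {0,1}, choose 1; 1->1 ok
  pos 18: y in {2}, choose 2; 1->2 ok
  pos 19: x in {0,1}, choose 0; 2->0 ok
  pos 20: x in {0,1}, choose 1; 0->1 ok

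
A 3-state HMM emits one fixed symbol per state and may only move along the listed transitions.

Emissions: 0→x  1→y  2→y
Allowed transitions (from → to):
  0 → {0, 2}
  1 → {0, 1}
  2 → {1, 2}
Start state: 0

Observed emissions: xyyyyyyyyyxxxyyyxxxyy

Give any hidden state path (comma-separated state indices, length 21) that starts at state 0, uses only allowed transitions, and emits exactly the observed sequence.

  t0 'x' -> {0}, take 0 (start)
  t1 'y' -> {1,2}, take 2 (0->2 ok)
  t2 'y' -> {1,2}, take 2 (2->2 ok)
  t3 'y' -> {1,2}, take 2 (2->2 ok)
  t4 'y' -> {1,2}, take 2 (2->2 ok)
  t5 'y' -> {1,2}, take 2 (2->2 ok)
  t6 'y' -> {1,2}, take 2 (2->2 ok)
  t7 'y' -> {1,2}, take 1 (2->1 ok)
  t8 'y' -> {1,2}, take 1 (1->1 ok)
  t9 'y' -> {1,2}, take 1 (1->1 ok)
  t10 'x' -> {0}, take 0 (1->0 ok)
  t11 'x' -> {0}, take 0 (0->0 ok)
  t12 'x' -> {0}, take 0 (0->0 ok)
  t13 'y' -> {1,2}, take 2 (0->2 ok)
  t14 'y' -> {1,2}, take 1 (2->1 ok)
  t15 'y' -> {1,2}, take 1 (1->1 ok)
  t16 'x' -> {0}, take 0 (1->0 ok)
  t17 'x' -> {0}, take 0 (0->0 ok)
  t18 'x' -> {0}, take 0 (0->0 ok)
  t19 'y' -> {1,2}, take 2 (0->2 ok)
  t20 'y' -> {1,2}, take 1 (2->1 ok)

0,2,2,2,2,2,2,1,1,1,0,0,0,2,1,1,0,0,0,2,1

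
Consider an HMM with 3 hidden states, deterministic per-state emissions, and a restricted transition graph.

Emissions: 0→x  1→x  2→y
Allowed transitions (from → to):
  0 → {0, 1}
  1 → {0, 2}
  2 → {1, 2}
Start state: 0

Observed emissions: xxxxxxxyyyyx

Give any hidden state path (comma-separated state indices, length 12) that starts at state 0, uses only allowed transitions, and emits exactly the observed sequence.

  pos 0: x in {0,1}, choose 0; start
  pos 1: x in {0,1}, choose 0; 0->0 ok
  pos 2: x in {0,1}, choose 0; 0->0 ok
  pos 3: x in {0,1}, choose 0; 0->0 ok
  pos 4: x in {0,1}, choose 1; 0->1 ok
  pos 5: x in {0,1}, choose 0; 1->0 ok
  pos 6: x in {0,1}, choose 1; 0->1 ok
  pos 7: y in {2}, choose 2; 1->2 ok
  pos 8: y in {2}, choose 2; 2->2 ok
  pos 9: y in {2}, choose 2; 2->2 ok
  pos 10: y in {2}, choose 2; 2->2 ok
  pos 11: x in {0,1}, choose 1; 2->1 ok

0,0,0,0,1,0,1,2,2,2,2,1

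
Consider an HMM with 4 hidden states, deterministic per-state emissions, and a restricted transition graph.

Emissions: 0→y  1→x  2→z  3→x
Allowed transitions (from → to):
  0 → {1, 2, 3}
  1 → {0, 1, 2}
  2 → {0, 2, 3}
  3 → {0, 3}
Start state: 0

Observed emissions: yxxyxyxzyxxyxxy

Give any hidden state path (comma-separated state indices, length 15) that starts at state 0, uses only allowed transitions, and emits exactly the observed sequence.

0,3,3,0,3,0,1,2,0,3,3,0,3,3,0

  0: obs=y cand={0} pick 0 [start]
  1: obs=x cand={1,3} pick 3 [0->3 ok]
  2: obs=x cand={1,3} pick 3 [3->3 ok]
  3: obs=y cand={0} pick 0 [3->0 ok]
  4: obs=x cand={1,3} pick 3 [0->3 ok]
  5: obs=y cand={0} pick 0 [3->0 ok]
  6: obs=x cand={1,3} pick 1 [0->1 ok]
  7: obs=z cand={2} pick 2 [1->2 ok]
  8: obs=y cand={0} pick 0 [2->0 ok]
  9: obs=x cand={1,3} pick 3 [0->3 ok]
  10: obs=x cand={1,3} pick 3 [3->3 ok]
  11: obs=y cand={0} pick 0 [3->0 ok]
  12: obs=x cand={1,3} pick 3 [0->3 ok]
  13: obs=x cand={1,3} pick 3 [3->3 ok]
  14: obs=y cand={0} pick 0 [3->0 ok]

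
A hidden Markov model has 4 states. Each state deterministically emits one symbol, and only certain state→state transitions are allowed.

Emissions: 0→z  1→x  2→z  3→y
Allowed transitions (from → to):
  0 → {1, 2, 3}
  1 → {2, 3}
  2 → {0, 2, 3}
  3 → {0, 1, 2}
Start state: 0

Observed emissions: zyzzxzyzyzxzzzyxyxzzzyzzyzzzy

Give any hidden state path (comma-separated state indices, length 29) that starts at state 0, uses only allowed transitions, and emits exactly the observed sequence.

0,3,2,0,1,2,3,2,3,0,1,2,2,2,3,1,3,1,2,2,2,3,2,0,3,2,0,2,3

  t0 'z' -> {0,2}, take 0 (start)
  t1 'y' -> {3}, take 3 (0->3 ok)
  t2 'z' -> {0,2}, take 2 (3->2 ok)
  t3 'z' -> {0,2}, take 0 (2->0 ok)
  t4 'x' -> {1}, take 1 (0->1 ok)
  t5 'z' -> {0,2}, take 2 (1->2 ok)
  t6 'y' -> {3}, take 3 (2->3 ok)
  t7 'z' -> {0,2}, take 2 (3->2 ok)
  t8 'y' -> {3}, take 3 (2->3 ok)
  t9 'z' -> {0,2}, take 0 (3->0 ok)
  t10 'x' -> {1}, take 1 (0->1 ok)
  t11 'z' -> {0,2}, take 2 (1->2 ok)
  t12 'z' -> {0,2}, take 2 (2->2 ok)
  t13 'z' -> {0,2}, take 2 (2->2 ok)
  t14 'y' -> {3}, take 3 (2->3 ok)
  t15 'x' -> {1}, take 1 (3->1 ok)
  t16 'y' -> {3}, take 3 (1->3 ok)
  t17 'x' -> {1}, take 1 (3->1 ok)
  t18 'z' -> {0,2}, take 2 (1->2 ok)
  t19 'z' -> {0,2}, take 2 (2->2 ok)
  t20 'z' -> {0,2}, take 2 (2->2 ok)
  t21 'y' -> {3}, take 3 (2->3 ok)
  t22 'z' -> {0,2}, take 2 (3->2 ok)
  t23 'z' -> {0,2}, take 0 (2->0 ok)
  t24 'y' -> {3}, take 3 (0->3 ok)
  t25 'z' -> {0,2}, take 2 (3->2 ok)
  t26 'z' -> {0,2}, take 0 (2->0 ok)
  t27 'z' -> {0,2}, take 2 (0->2 ok)
  t28 'y' -> {3}, take 3 (2->3 ok)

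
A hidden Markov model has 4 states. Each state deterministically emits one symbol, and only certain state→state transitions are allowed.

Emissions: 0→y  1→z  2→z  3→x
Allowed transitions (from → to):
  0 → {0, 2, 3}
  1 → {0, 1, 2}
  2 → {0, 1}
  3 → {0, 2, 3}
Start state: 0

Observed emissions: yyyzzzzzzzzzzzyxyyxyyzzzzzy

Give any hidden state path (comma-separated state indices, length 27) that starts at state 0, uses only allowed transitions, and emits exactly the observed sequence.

0,0,0,2,1,1,1,2,1,2,1,1,1,1,0,3,0,0,3,0,0,2,1,1,1,1,0

  0: obs=y cand={0} pick 0 [start]
  1: obs=y cand={0} pick 0 [0->0 ok]
  2: obs=y cand={0} pick 0 [0->0 ok]
  3: obs=z cand={1,2} pick 2 [0->2 ok]
  4: obs=z cand={1,2} pick 1 [2->1 ok]
  5: obs=z cand={1,2} pick 1 [1->1 ok]
  6: obs=z cand={1,2} pick 1 [1->1 ok]
  7: obs=z cand={1,2} pick 2 [1->2 ok]
  8: obs=z cand={1,2} pick 1 [2->1 ok]
  9: obs=z cand={1,2} pick 2 [1->2 ok]
  10: obs=z cand={1,2} pick 1 [2->1 ok]
  11: obs=z cand={1,2} pick 1 [1->1 ok]
  12: obs=z cand={1,2} pick 1 [1->1 ok]
  13: obs=z cand={1,2} pick 1 [1->1 ok]
  14: obs=y cand={0} pick 0 [1->0 ok]
  15: obs=x cand={3} pick 3 [0->3 ok]
  16: obs=y cand={0} pick 0 [3->0 ok]
  17: obs=y cand={0} pick 0 [0->0 ok]
  18: obs=x cand={3} pick 3 [0->3 ok]
  19: obs=y cand={0} pick 0 [3->0 ok]
  20: obs=y cand={0} pick 0 [0->0 ok]
  21: obs=z cand={1,2} pick 2 [0->2 ok]
  22: obs=z cand={1,2} pick 1 [2->1 ok]
  23: obs=z cand={1,2} pick 1 [1->1 ok]
  24: obs=z cand={1,2} pick 1 [1->1 ok]
  25: obs=z cand={1,2} pick 1 [1->1 ok]
  26: obs=y cand={0} pick 0 [1->0 ok]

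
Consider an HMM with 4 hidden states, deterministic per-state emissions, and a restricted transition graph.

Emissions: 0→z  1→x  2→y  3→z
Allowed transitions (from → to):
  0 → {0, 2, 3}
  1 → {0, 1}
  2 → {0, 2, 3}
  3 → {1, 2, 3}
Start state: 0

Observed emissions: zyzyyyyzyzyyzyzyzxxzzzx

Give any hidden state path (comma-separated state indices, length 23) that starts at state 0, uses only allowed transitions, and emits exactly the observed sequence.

0,2,3,2,2,2,2,0,2,3,2,2,3,2,0,2,3,1,1,0,3,3,1

  pos 0: z in {0,3}, choose 0; start
  pos 1: y in {2}, choose 2; 0->2 ok
  pos 2: z in {0,3}, choose 3; 2->3 ok
  pos 3: y in {2}, choose 2; 3->2 ok
  pos 4: y in {2}, choose 2; 2->2 ok
  pos 5: y in {2}, choose 2; 2->2 ok
  pos 6: y in {2}, choose 2; 2->2 ok
  pos 7: z in {0,3}, choose 0; 2->0 ok
  pos 8: y in {2}, choose 2; 0->2 ok
  pos 9: z in {0,3}, choose 3; 2->3 ok
  pos 10: y in {2}, choose 2; 3->2 ok
  pos 11: y in {2}, choose 2; 2->2 ok
  pos 12: z in {0,3}, choose 3; 2->3 ok
  pos 13: y in {2}, choose 2; 3->2 ok
  pos 14: z in {0,3}, choose 0; 2->0 ok
  pos 15: y in {2}, choose 2; 0->2 ok
  pos 16: z in {0,3}, choose 3; 2->3 ok
  pos 17: x in {1}, choose 1; 3->1 ok
  pos 18: x in {1}, choose 1; 1->1 ok
  pos 19: z in {0,3}, choose 0; 1->0 ok
  pos 20: z in {0,3}, choose 3; 0->3 ok
  pos 21: z in {0,3}, choose 3; 3->3 ok
  pos 22: x in {1}, choose 1; 3->1 ok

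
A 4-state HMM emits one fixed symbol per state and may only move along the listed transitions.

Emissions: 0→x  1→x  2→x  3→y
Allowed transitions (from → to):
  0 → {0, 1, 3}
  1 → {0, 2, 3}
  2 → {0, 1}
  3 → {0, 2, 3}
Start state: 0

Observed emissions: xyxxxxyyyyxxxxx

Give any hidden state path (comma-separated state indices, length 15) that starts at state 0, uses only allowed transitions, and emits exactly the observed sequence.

0,3,0,1,2,0,3,3,3,3,2,0,0,1,0

  t0 'x' -> {0,1,2}, take 0 (start)
  t1 'y' -> {3}, take 3 (0->3 ok)
  t2 'x' -> {0,1,2}, take 0 (3->0 ok)
  t3 'x' -> {0,1,2}, take 1 (0->1 ok)
  t4 'x' -> {0,1,2}, take 2 (1->2 ok)
  t5 'x' -> {0,1,2}, take 0 (2->0 ok)
  t6 'y' -> {3}, take 3 (0->3 ok)
  t7 'y' -> {3}, take 3 (3->3 ok)
  t8 'y' -> {3}, take 3 (3->3 ok)
  t9 'y' -> {3}, take 3 (3->3 ok)
  t10 'x' -> {0,1,2}, take 2 (3->2 ok)
  t11 'x' -> {0,1,2}, take 0 (2->0 ok)
  t12 'x' -> {0,1,2}, take 0 (0->0 ok)
  t13 'x' -> {0,1,2}, take 1 (0->1 ok)
  t14 'x' -> {0,1,2}, take 0 (1->0 ok)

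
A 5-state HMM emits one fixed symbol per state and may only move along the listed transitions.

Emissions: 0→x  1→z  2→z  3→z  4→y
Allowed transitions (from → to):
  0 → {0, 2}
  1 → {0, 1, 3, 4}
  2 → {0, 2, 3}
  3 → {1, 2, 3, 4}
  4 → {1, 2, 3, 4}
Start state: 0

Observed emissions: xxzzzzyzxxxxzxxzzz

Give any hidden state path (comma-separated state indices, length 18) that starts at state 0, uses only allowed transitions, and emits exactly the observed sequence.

0,0,2,3,2,3,4,1,0,0,0,0,2,0,0,2,3,3

  0: obs=x cand={0} pick 0 [start]
  1: obs=x cand={0} pick 0 [0->0 ok]
  2: obs=z cand={1,2,3} pick 2 [0->2 ok]
  3: obs=z cand={1,2,3} pick 3 [2->3 ok]
  4: obs=z cand={1,2,3} pick 2 [3->2 ok]
  5: obs=z cand={1,2,3} pick 3 [2->3 ok]
  6: obs=y cand={4} pick 4 [3->4 ok]
  7: obs=z cand={1,2,3} pick 1 [4->1 ok]
  8: obs=x cand={0} pick 0 [1->0 ok]
  9: obs=x cand={0} pick 0 [0->0 ok]
  10: obs=x cand={0} pick 0 [0->0 ok]
  11: obs=x cand={0} pick 0 [0->0 ok]
  12: obs=z cand={1,2,3} pick 2 [0->2 ok]
  13: obs=x cand={0} pick 0 [2->0 ok]
  14: obs=x cand={0} pick 0 [0->0 ok]
  15: obs=z cand={1,2,3} pick 2 [0->2 ok]
  16: obs=z cand={1,2,3} pick 3 [2->3 ok]
  17: obs=z cand={1,2,3} pick 3 [3->3 ok]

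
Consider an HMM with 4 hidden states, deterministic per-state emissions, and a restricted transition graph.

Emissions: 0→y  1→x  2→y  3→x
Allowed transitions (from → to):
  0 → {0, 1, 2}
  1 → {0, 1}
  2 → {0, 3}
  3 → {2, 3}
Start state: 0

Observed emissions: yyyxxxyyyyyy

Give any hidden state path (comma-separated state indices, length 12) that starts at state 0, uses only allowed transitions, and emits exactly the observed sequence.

0,0,2,3,3,3,2,0,2,0,2,0

  0: obs=y cand={0,2} pick 0 [start]
  1: obs=y cand={0,2} pick 0 [0->0 ok]
  2: obs=y cand={0,2} pick 2 [0->2 ok]
  3: obs=x cand={1,3} pick 3 [2->3 ok]
  4: obs=x cand={1,3} pick 3 [3->3 ok]
  5: obs=x cand={1,3} pick 3 [3->3 ok]
  6: obs=y cand={0,2} pick 2 [3->2 ok]
  7: obs=y cand={0,2} pick 0 [2->0 ok]
  8: obs=y cand={0,2} pick 2 [0->2 ok]
  9: obs=y cand={0,2} pick 0 [2->0 ok]
  10: obs=y cand={0,2} pick 2 [0->2 ok]
  11: obs=y cand={0,2} pick 0 [2->0 ok]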